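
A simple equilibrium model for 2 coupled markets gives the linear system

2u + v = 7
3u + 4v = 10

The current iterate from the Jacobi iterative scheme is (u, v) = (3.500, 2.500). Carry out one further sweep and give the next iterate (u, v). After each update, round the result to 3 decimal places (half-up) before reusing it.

(2.250, -0.125)

One sweep:
  u = (7 - (1)·2.500) / (2) = 2.250
  v = (10 - (3)·3.500) / (4) = -0.125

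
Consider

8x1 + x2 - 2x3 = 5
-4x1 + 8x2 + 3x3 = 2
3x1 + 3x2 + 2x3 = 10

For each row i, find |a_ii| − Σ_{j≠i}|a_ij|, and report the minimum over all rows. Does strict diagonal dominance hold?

row 1: |8| − (1+2) = 5
row 2: |8| − (4+3) = 1
row 3: |2| − (3+3) = -4
minimum over rows = -4 → not strictly diagonally dominant

-4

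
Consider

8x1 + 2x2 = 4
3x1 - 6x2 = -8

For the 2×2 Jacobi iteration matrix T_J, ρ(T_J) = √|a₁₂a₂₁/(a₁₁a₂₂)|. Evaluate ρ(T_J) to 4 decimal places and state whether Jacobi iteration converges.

a₁₂a₂₁/(a₁₁a₂₂) = (2)·(3) / ((8)·(-6)) = -0.125000
ρ = √|-0.125000| = √0.125000 = 0.3536
ρ < 1, so Jacobi converges

0.3536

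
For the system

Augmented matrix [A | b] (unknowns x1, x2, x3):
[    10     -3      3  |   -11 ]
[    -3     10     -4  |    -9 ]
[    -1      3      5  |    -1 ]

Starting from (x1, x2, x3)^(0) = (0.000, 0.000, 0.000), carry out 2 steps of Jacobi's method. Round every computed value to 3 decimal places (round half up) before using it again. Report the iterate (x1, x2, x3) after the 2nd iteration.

(-1.310, -1.310, 0.120)

Iteration 1:
  x1 = (-11 - (-3)·0.000 - (3)·0.000) / (10) = -1.100
  x2 = (-9 - (-3)·0.000 - (-4)·0.000) / (10) = -0.900
  x3 = (-1 - (-1)·0.000 - (3)·0.000) / (5) = -0.200
Iteration 2:
  x1 = (-11 - (-3)·-0.900 - (3)·-0.200) / (10) = -1.310
  x2 = (-9 - (-3)·-1.100 - (-4)·-0.200) / (10) = -1.310
  x3 = (-1 - (-1)·-1.100 - (3)·-0.900) / (5) = 0.120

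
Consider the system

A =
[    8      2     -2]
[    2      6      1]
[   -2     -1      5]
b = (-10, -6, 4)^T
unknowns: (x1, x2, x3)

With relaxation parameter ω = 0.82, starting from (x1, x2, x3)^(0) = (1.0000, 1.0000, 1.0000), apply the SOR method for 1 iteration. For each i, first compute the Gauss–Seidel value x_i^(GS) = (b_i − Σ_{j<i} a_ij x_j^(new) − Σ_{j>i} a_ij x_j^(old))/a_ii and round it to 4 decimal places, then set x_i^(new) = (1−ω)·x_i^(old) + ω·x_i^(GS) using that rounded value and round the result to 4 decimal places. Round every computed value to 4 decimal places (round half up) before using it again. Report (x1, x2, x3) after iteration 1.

(-0.8450, -0.5457, 0.4694)

Iteration 1:
  x1: GS value = (-10 - (2)·1.0000 - (-2)·1.0000) / (8) = -1.2500;  x1 ← (1−ω)·1.0000 + ω·-1.2500 = -0.8450
  x2: GS value = (-6 - (2)·-0.8450 - (1)·1.0000) / (6) = -0.8850;  x2 ← (1−ω)·1.0000 + ω·-0.8850 = -0.5457
  x3: GS value = (4 - (-2)·-0.8450 - (-1)·-0.5457) / (5) = 0.3529;  x3 ← (1−ω)·1.0000 + ω·0.3529 = 0.4694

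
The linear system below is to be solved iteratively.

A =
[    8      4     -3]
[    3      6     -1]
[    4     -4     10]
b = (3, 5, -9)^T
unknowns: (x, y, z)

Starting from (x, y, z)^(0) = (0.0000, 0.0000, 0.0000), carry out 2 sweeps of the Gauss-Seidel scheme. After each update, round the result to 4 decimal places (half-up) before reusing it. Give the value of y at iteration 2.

Iteration 1:
  x = (3 - (4)·0.0000 - (-3)·0.0000) / (8) = 0.3750
  y = (5 - (3)·0.3750 - (-1)·0.0000) / (6) = 0.6458
  z = (-9 - (4)·0.3750 - (-4)·0.6458) / (10) = -0.7917
Iteration 2:
  x = (3 - (4)·0.6458 - (-3)·-0.7917) / (8) = -0.2448
  y = (5 - (3)·-0.2448 - (-1)·-0.7917) / (6) = 0.8238
  z = (-9 - (4)·-0.2448 - (-4)·0.8238) / (10) = -0.4726

0.8238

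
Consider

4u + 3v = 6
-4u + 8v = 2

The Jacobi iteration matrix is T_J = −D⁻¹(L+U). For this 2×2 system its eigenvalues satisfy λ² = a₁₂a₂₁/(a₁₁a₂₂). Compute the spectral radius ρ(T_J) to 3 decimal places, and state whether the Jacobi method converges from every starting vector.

a₁₂a₂₁/(a₁₁a₂₂) = (3)·(-4) / ((4)·(8)) = -0.375000
ρ = √|-0.375000| = √0.375000 = 0.612
ρ < 1, so Jacobi converges

0.612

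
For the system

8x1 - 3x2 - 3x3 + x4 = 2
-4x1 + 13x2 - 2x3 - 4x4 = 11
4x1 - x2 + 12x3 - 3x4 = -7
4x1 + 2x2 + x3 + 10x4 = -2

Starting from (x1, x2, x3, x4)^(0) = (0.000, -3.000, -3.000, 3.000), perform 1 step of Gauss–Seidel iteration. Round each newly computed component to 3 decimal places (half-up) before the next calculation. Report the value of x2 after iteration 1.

Iteration 1:
  x1 = (2 - (-3)·-3.000 - (-3)·-3.000 - (1)·3.000) / (8) = -2.375
  x2 = (11 - (-4)·-2.375 - (-2)·-3.000 - (-4)·3.000) / (13) = 0.577
  x3 = (-7 - (4)·-2.375 - (-1)·0.577 - (-3)·3.000) / (12) = 1.006
  x4 = (-2 - (4)·-2.375 - (2)·0.577 - (1)·1.006) / (10) = 0.534

0.577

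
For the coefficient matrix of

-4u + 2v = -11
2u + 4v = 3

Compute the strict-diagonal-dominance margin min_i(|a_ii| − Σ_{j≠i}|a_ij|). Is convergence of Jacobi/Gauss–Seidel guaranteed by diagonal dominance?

2

row 1: |-4| − (2) = 2
row 2: |4| − (2) = 2
minimum over rows = 2 → strictly diagonally dominant (convergence guaranteed)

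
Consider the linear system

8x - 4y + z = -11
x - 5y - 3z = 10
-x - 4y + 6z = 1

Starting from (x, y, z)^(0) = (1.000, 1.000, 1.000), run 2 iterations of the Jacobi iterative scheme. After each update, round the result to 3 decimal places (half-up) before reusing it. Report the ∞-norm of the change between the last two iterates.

2.600

Iteration 1:
  x = (-11 - (-4)·1.000 - (1)·1.000) / (8) = -1.000
  y = (10 - (1)·1.000 - (-3)·1.000) / (-5) = -2.400
  z = (1 - (-1)·1.000 - (-4)·1.000) / (6) = 1.000
Iteration 2:
  x = (-11 - (-4)·-2.400 - (1)·1.000) / (8) = -2.700
  y = (10 - (1)·-1.000 - (-3)·1.000) / (-5) = -2.800
  z = (1 - (-1)·-1.000 - (-4)·-2.400) / (6) = -1.600
Change: (-1.700, -0.400, -2.600) → max |·| = 2.600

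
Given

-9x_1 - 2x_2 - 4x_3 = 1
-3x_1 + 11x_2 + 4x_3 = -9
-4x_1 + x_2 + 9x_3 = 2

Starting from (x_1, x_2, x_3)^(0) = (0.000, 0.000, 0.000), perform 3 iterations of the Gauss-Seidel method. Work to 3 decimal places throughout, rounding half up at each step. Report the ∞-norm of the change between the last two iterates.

0.015

Iteration 1:
  x_1 = (1 - (-2)·0.000 - (-4)·0.000) / (-9) = -0.111
  x_2 = (-9 - (-3)·-0.111 - (4)·0.000) / (11) = -0.848
  x_3 = (2 - (-4)·-0.111 - (1)·-0.848) / (9) = 0.267
Iteration 2:
  x_1 = (1 - (-2)·-0.848 - (-4)·0.267) / (-9) = -0.041
  x_2 = (-9 - (-3)·-0.041 - (4)·0.267) / (11) = -0.926
  x_3 = (2 - (-4)·-0.041 - (1)·-0.926) / (9) = 0.307
Iteration 3:
  x_1 = (1 - (-2)·-0.926 - (-4)·0.307) / (-9) = -0.042
  x_2 = (-9 - (-3)·-0.042 - (4)·0.307) / (11) = -0.941
  x_3 = (2 - (-4)·-0.042 - (1)·-0.941) / (9) = 0.308
Change: (-0.001, -0.015, 0.001) → max |·| = 0.015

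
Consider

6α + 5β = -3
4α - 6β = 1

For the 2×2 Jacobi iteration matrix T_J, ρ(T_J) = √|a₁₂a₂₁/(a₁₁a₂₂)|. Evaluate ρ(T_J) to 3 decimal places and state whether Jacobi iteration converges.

a₁₂a₂₁/(a₁₁a₂₂) = (5)·(4) / ((6)·(-6)) = -0.555556
ρ = √|-0.555556| = √0.555556 = 0.745
ρ < 1, so Jacobi converges

0.745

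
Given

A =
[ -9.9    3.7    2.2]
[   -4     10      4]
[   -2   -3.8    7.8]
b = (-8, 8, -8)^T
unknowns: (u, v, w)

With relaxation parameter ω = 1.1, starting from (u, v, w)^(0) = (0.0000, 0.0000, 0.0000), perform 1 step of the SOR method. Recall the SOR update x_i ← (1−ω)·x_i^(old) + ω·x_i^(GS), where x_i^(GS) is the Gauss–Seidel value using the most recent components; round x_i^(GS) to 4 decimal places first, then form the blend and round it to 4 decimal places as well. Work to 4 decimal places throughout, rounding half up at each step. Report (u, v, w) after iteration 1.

(0.8889, 1.2712, -0.1962)

Iteration 1:
  u: GS value = (-8 - (3.7)·0.0000 - (2.2)·0.0000) / (-9.9) = 0.8081;  u ← (1−ω)·0.0000 + ω·0.8081 = 0.8889
  v: GS value = (8 - (-4)·0.8889 - (4)·0.0000) / (10) = 1.1556;  v ← (1−ω)·0.0000 + ω·1.1556 = 1.2712
  w: GS value = (-8 - (-2)·0.8889 - (-3.8)·1.2712) / (7.8) = -0.1784;  w ← (1−ω)·0.0000 + ω·-0.1784 = -0.1962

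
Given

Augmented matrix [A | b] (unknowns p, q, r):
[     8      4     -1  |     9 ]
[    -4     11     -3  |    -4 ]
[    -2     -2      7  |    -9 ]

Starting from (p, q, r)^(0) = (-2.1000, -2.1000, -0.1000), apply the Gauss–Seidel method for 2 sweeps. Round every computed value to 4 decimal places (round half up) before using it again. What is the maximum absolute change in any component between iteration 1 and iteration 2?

Iteration 1:
  p = (9 - (4)·-2.1000 - (-1)·-0.1000) / (8) = 2.1625
  q = (-4 - (-4)·2.1625 - (-3)·-0.1000) / (11) = 0.3955
  r = (-9 - (-2)·2.1625 - (-2)·0.3955) / (7) = -0.5549
Iteration 2:
  p = (9 - (4)·0.3955 - (-1)·-0.5549) / (8) = 0.8579
  q = (-4 - (-4)·0.8579 - (-3)·-0.5549) / (11) = -0.2030
  r = (-9 - (-2)·0.8579 - (-2)·-0.2030) / (7) = -1.0986
Change: (-1.3046, -0.5985, -0.5437) → max |·| = 1.3046

1.3046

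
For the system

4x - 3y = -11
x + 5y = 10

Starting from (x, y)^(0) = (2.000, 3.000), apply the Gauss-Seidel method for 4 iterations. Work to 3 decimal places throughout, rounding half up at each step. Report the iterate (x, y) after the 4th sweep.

Iteration 1:
  x = (-11 - (-3)·3.000) / (4) = -0.500
  y = (10 - (1)·-0.500) / (5) = 2.100
Iteration 2:
  x = (-11 - (-3)·2.100) / (4) = -1.175
  y = (10 - (1)·-1.175) / (5) = 2.235
Iteration 3:
  x = (-11 - (-3)·2.235) / (4) = -1.074
  y = (10 - (1)·-1.074) / (5) = 2.215
Iteration 4:
  x = (-11 - (-3)·2.215) / (4) = -1.089
  y = (10 - (1)·-1.089) / (5) = 2.218

(-1.089, 2.218)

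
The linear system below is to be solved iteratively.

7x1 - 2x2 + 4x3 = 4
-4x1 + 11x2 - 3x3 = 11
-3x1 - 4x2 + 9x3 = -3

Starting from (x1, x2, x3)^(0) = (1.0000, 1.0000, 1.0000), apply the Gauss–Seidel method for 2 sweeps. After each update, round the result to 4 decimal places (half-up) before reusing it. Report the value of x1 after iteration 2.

0.7512

Iteration 1:
  x1 = (4 - (-2)·1.0000 - (4)·1.0000) / (7) = 0.2857
  x2 = (11 - (-4)·0.2857 - (-3)·1.0000) / (11) = 1.3766
  x3 = (-3 - (-3)·0.2857 - (-4)·1.3766) / (9) = 0.3737
Iteration 2:
  x1 = (4 - (-2)·1.3766 - (4)·0.3737) / (7) = 0.7512
  x2 = (11 - (-4)·0.7512 - (-3)·0.3737) / (11) = 1.3751
  x3 = (-3 - (-3)·0.7512 - (-4)·1.3751) / (9) = 0.5282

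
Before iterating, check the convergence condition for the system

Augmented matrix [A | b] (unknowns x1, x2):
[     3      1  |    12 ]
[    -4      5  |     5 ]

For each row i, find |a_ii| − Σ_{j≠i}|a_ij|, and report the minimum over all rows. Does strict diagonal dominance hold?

row 1: |3| − (1) = 2
row 2: |5| − (4) = 1
minimum over rows = 1 → strictly diagonally dominant (convergence guaranteed)

1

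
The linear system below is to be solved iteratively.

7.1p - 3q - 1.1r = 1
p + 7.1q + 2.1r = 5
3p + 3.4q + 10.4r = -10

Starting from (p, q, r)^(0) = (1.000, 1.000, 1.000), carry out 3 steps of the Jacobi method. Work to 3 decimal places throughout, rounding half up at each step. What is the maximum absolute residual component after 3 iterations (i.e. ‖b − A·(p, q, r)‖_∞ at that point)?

Iteration 1:
  p = (1 - (-3)·1.000 - (-1.1)·1.000) / (7.1) = 0.718
  q = (5 - (1)·1.000 - (2.1)·1.000) / (7.1) = 0.268
  r = (-10 - (3)·1.000 - (3.4)·1.000) / (10.4) = -1.577
Iteration 2:
  p = (1 - (-3)·0.268 - (-1.1)·-1.577) / (7.1) = 0.010
  q = (5 - (1)·0.718 - (2.1)·-1.577) / (7.1) = 1.070
  r = (-10 - (3)·0.718 - (3.4)·0.268) / (10.4) = -1.256
Iteration 3:
  p = (1 - (-3)·1.070 - (-1.1)·-1.256) / (7.1) = 0.398
  q = (5 - (1)·0.010 - (2.1)·-1.256) / (7.1) = 1.074
  r = (-10 - (3)·0.010 - (3.4)·1.070) / (10.4) = -1.314
Residual b − A·x = (-0.049, -0.264, -1.180); ∞-norm = 1.180

1.180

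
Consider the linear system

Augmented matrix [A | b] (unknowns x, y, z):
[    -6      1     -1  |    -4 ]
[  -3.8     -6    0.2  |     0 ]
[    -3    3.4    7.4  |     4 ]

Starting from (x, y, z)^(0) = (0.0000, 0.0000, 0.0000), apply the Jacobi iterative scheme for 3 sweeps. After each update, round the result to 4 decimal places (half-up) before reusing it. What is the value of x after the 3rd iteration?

0.4642

Iteration 1:
  x = (-4 - (1)·0.0000 - (-1)·0.0000) / (-6) = 0.6667
  y = (0 - (-3.8)·0.0000 - (0.2)·0.0000) / (-6) = 0.0000
  z = (4 - (-3)·0.0000 - (3.4)·0.0000) / (7.4) = 0.5405
Iteration 2:
  x = (-4 - (1)·0.0000 - (-1)·0.5405) / (-6) = 0.5766
  y = (0 - (-3.8)·0.6667 - (0.2)·0.5405) / (-6) = -0.4042
  z = (4 - (-3)·0.6667 - (3.4)·0.0000) / (7.4) = 0.8108
Iteration 3:
  x = (-4 - (1)·-0.4042 - (-1)·0.8108) / (-6) = 0.4642
  y = (0 - (-3.8)·0.5766 - (0.2)·0.8108) / (-6) = -0.3382
  z = (4 - (-3)·0.5766 - (3.4)·-0.4042) / (7.4) = 0.9600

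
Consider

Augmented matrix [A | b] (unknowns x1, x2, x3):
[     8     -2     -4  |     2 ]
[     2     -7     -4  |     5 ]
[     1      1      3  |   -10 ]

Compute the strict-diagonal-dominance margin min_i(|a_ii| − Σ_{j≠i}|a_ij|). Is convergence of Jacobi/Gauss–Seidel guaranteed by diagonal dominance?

1

row 1: |8| − (2+4) = 2
row 2: |-7| − (2+4) = 1
row 3: |3| − (1+1) = 1
minimum over rows = 1 → strictly diagonally dominant (convergence guaranteed)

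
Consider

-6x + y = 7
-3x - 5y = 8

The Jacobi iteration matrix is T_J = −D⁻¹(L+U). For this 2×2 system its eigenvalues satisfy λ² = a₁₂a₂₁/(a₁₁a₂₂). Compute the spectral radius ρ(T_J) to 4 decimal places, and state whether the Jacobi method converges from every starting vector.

0.3162

a₁₂a₂₁/(a₁₁a₂₂) = (1)·(-3) / ((-6)·(-5)) = -0.100000
ρ = √|-0.100000| = √0.100000 = 0.3162
ρ < 1, so Jacobi converges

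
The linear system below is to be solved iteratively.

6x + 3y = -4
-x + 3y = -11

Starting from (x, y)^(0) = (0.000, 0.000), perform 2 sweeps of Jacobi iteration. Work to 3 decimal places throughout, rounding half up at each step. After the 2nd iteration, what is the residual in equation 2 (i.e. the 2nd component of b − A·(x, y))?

Iteration 1:
  x = (-4 - (3)·0.000) / (6) = -0.667
  y = (-11 - (-1)·0.000) / (3) = -3.667
Iteration 2:
  x = (-4 - (3)·-3.667) / (6) = 1.167
  y = (-11 - (-1)·-0.667) / (3) = -3.889
Residual b − A·x = (0.665, 1.834)

1.834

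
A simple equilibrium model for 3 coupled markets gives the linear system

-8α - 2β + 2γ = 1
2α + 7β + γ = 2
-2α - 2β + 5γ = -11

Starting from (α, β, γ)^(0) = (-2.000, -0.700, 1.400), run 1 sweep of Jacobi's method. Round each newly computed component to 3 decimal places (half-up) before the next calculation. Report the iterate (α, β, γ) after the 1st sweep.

Iteration 1:
  α = (1 - (-2)·-0.700 - (2)·1.400) / (-8) = 0.400
  β = (2 - (2)·-2.000 - (1)·1.400) / (7) = 0.657
  γ = (-11 - (-2)·-2.000 - (-2)·-0.700) / (5) = -3.280

(0.400, 0.657, -3.280)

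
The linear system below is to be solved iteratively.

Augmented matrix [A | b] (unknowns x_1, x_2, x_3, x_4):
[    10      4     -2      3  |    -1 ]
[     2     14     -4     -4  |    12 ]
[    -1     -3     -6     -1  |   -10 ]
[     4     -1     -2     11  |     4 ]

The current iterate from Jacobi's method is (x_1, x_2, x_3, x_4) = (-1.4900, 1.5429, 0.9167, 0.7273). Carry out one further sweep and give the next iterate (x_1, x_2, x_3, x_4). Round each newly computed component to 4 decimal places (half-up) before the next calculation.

(-0.7520, 1.5397, 1.0223, 1.2124)

One sweep:
  x_1 = (-1 - (4)·1.5429 - (-2)·0.9167 - (3)·0.7273) / (10) = -0.7520
  x_2 = (12 - (2)·-1.4900 - (-4)·0.9167 - (-4)·0.7273) / (14) = 1.5397
  x_3 = (-10 - (-1)·-1.4900 - (-3)·1.5429 - (-1)·0.7273) / (-6) = 1.0223
  x_4 = (4 - (4)·-1.4900 - (-1)·1.5429 - (-2)·0.9167) / (11) = 1.2124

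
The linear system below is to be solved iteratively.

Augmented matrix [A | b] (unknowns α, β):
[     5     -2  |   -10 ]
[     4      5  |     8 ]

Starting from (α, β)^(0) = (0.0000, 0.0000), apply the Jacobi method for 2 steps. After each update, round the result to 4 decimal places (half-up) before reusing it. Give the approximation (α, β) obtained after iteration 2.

(-1.3600, 3.2000)

Iteration 1:
  α = (-10 - (-2)·0.0000) / (5) = -2.0000
  β = (8 - (4)·0.0000) / (5) = 1.6000
Iteration 2:
  α = (-10 - (-2)·1.6000) / (5) = -1.3600
  β = (8 - (4)·-2.0000) / (5) = 3.2000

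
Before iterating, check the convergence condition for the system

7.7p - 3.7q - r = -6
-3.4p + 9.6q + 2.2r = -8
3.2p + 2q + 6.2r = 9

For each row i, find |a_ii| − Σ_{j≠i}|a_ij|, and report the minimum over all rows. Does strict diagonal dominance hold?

1

row 1: |7.7| − (3.7+1) = 3
row 2: |9.6| − (3.4+2.2) = 4
row 3: |6.2| − (3.2+2) = 1
minimum over rows = 1 → strictly diagonally dominant (convergence guaranteed)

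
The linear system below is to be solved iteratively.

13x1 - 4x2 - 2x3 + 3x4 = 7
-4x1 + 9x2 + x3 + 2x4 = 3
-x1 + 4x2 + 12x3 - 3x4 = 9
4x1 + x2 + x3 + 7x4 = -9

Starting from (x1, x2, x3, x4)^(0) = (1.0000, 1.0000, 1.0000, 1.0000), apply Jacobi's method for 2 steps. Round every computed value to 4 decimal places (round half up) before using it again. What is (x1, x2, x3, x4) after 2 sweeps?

(1.2851, 1.0681, 0.1302, -1.8959)

Iteration 1:
  x1 = (7 - (-4)·1.0000 - (-2)·1.0000 - (3)·1.0000) / (13) = 0.7692
  x2 = (3 - (-4)·1.0000 - (1)·1.0000 - (2)·1.0000) / (9) = 0.4444
  x3 = (9 - (-1)·1.0000 - (4)·1.0000 - (-3)·1.0000) / (12) = 0.7500
  x4 = (-9 - (4)·1.0000 - (1)·1.0000 - (1)·1.0000) / (7) = -2.1429
Iteration 2:
  x1 = (7 - (-4)·0.4444 - (-2)·0.7500 - (3)·-2.1429) / (13) = 1.2851
  x2 = (3 - (-4)·0.7692 - (1)·0.7500 - (2)·-2.1429) / (9) = 1.0681
  x3 = (9 - (-1)·0.7692 - (4)·0.4444 - (-3)·-2.1429) / (12) = 0.1302
  x4 = (-9 - (4)·0.7692 - (1)·0.4444 - (1)·0.7500) / (7) = -1.8959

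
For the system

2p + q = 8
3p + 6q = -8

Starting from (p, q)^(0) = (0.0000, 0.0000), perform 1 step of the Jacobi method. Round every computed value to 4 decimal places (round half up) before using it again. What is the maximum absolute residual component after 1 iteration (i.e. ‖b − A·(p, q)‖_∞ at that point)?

Iteration 1:
  p = (8 - (1)·0.0000) / (2) = 4.0000
  q = (-8 - (3)·0.0000) / (6) = -1.3333
Residual b − A·x = (1.3333, -12.0002); ∞-norm = 12.0002

12.0002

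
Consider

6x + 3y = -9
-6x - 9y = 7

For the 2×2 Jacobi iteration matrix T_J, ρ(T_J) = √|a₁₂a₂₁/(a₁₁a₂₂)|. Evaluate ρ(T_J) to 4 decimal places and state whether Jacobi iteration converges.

a₁₂a₂₁/(a₁₁a₂₂) = (3)·(-6) / ((6)·(-9)) = 0.333333
ρ = √|0.333333| = √0.333333 = 0.5774
ρ < 1, so Jacobi converges

0.5774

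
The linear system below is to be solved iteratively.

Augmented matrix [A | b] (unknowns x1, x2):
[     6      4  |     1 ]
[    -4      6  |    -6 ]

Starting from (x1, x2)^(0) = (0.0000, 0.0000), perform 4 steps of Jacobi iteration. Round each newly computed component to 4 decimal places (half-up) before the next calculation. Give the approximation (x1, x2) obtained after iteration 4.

Iteration 1:
  x1 = (1 - (4)·0.0000) / (6) = 0.1667
  x2 = (-6 - (-4)·0.0000) / (6) = -1.0000
Iteration 2:
  x1 = (1 - (4)·-1.0000) / (6) = 0.8333
  x2 = (-6 - (-4)·0.1667) / (6) = -0.8889
Iteration 3:
  x1 = (1 - (4)·-0.8889) / (6) = 0.7593
  x2 = (-6 - (-4)·0.8333) / (6) = -0.4445
Iteration 4:
  x1 = (1 - (4)·-0.4445) / (6) = 0.4630
  x2 = (-6 - (-4)·0.7593) / (6) = -0.4938

(0.4630, -0.4938)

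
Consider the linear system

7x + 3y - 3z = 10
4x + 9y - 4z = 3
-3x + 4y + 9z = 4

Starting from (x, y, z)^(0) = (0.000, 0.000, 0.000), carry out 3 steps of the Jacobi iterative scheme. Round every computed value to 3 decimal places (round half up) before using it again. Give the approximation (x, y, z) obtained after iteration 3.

Iteration 1:
  x = (10 - (3)·0.000 - (-3)·0.000) / (7) = 1.429
  y = (3 - (4)·0.000 - (-4)·0.000) / (9) = 0.333
  z = (4 - (-3)·0.000 - (4)·0.000) / (9) = 0.444
Iteration 2:
  x = (10 - (3)·0.333 - (-3)·0.444) / (7) = 1.476
  y = (3 - (4)·1.429 - (-4)·0.444) / (9) = -0.104
  z = (4 - (-3)·1.429 - (4)·0.333) / (9) = 0.773
Iteration 3:
  x = (10 - (3)·-0.104 - (-3)·0.773) / (7) = 1.804
  y = (3 - (4)·1.476 - (-4)·0.773) / (9) = 0.021
  z = (4 - (-3)·1.476 - (4)·-0.104) / (9) = 0.983

(1.804, 0.021, 0.983)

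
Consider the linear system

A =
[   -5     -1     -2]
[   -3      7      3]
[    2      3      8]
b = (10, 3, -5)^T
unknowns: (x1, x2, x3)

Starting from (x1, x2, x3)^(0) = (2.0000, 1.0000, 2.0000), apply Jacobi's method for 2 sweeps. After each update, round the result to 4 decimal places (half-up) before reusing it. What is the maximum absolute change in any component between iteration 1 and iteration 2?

Iteration 1:
  x1 = (10 - (-1)·1.0000 - (-2)·2.0000) / (-5) = -3.0000
  x2 = (3 - (-3)·2.0000 - (3)·2.0000) / (7) = 0.4286
  x3 = (-5 - (2)·2.0000 - (3)·1.0000) / (8) = -1.5000
Iteration 2:
  x1 = (10 - (-1)·0.4286 - (-2)·-1.5000) / (-5) = -1.4857
  x2 = (3 - (-3)·-3.0000 - (3)·-1.5000) / (7) = -0.2143
  x3 = (-5 - (2)·-3.0000 - (3)·0.4286) / (8) = -0.0357
Change: (1.5143, -0.6429, 1.4643) → max |·| = 1.5143

1.5143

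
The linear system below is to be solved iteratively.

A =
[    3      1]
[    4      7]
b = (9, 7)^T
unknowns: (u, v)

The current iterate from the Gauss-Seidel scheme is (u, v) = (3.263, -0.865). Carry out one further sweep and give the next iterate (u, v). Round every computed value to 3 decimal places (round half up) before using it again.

One sweep:
  u = (9 - (1)·-0.865) / (3) = 3.288
  v = (7 - (4)·3.288) / (7) = -0.879

(3.288, -0.879)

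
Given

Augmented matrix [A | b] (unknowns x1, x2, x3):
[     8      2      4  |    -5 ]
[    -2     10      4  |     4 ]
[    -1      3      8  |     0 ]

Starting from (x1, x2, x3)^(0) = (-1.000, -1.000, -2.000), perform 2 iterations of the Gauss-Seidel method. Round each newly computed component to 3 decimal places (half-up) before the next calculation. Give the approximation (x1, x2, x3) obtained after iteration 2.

Iteration 1:
  x1 = (-5 - (2)·-1.000 - (4)·-2.000) / (8) = 0.625
  x2 = (4 - (-2)·0.625 - (4)·-2.000) / (10) = 1.325
  x3 = (0 - (-1)·0.625 - (3)·1.325) / (8) = -0.419
Iteration 2:
  x1 = (-5 - (2)·1.325 - (4)·-0.419) / (8) = -0.747
  x2 = (4 - (-2)·-0.747 - (4)·-0.419) / (10) = 0.418
  x3 = (0 - (-1)·-0.747 - (3)·0.418) / (8) = -0.250

(-0.747, 0.418, -0.250)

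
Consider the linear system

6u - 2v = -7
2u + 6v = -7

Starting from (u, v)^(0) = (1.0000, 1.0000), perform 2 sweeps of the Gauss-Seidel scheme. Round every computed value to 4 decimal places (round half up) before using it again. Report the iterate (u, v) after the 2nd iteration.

(-1.4630, -0.6790)

Iteration 1:
  u = (-7 - (-2)·1.0000) / (6) = -0.8333
  v = (-7 - (2)·-0.8333) / (6) = -0.8889
Iteration 2:
  u = (-7 - (-2)·-0.8889) / (6) = -1.4630
  v = (-7 - (2)·-1.4630) / (6) = -0.6790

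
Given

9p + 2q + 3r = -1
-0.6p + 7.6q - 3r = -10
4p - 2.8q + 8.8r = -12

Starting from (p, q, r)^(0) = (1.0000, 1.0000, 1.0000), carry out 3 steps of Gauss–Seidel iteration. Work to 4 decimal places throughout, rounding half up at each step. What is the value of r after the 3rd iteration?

-2.4976

Iteration 1:
  p = (-1 - (2)·1.0000 - (3)·1.0000) / (9) = -0.6667
  q = (-10 - (-0.6)·-0.6667 - (-3)·1.0000) / (7.6) = -0.9737
  r = (-12 - (4)·-0.6667 - (-2.8)·-0.9737) / (8.8) = -1.3704
Iteration 2:
  p = (-1 - (2)·-0.9737 - (3)·-1.3704) / (9) = 0.5621
  q = (-10 - (-0.6)·0.5621 - (-3)·-1.3704) / (7.6) = -1.8124
  r = (-12 - (4)·0.5621 - (-2.8)·-1.8124) / (8.8) = -2.1958
Iteration 3:
  p = (-1 - (2)·-1.8124 - (3)·-2.1958) / (9) = 1.0236
  q = (-10 - (-0.6)·1.0236 - (-3)·-2.1958) / (7.6) = -2.1017
  r = (-12 - (4)·1.0236 - (-2.8)·-2.1017) / (8.8) = -2.4976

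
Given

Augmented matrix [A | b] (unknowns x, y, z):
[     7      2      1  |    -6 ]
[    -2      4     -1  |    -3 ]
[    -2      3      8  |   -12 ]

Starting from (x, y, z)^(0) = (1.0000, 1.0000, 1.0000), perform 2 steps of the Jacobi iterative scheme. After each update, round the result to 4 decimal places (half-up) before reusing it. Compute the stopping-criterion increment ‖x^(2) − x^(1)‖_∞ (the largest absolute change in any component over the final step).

1.7991

Iteration 1:
  x = (-6 - (2)·1.0000 - (1)·1.0000) / (7) = -1.2857
  y = (-3 - (-2)·1.0000 - (-1)·1.0000) / (4) = 0.0000
  z = (-12 - (-2)·1.0000 - (3)·1.0000) / (8) = -1.6250
Iteration 2:
  x = (-6 - (2)·0.0000 - (1)·-1.6250) / (7) = -0.6250
  y = (-3 - (-2)·-1.2857 - (-1)·-1.6250) / (4) = -1.7991
  z = (-12 - (-2)·-1.2857 - (3)·0.0000) / (8) = -1.8214
Change: (0.6607, -1.7991, -0.1964) → max |·| = 1.7991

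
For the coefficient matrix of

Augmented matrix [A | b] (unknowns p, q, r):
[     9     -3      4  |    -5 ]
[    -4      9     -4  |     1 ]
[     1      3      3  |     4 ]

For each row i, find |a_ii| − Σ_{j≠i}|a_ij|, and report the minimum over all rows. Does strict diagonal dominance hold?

-1

row 1: |9| − (3+4) = 2
row 2: |9| − (4+4) = 1
row 3: |3| − (1+3) = -1
minimum over rows = -1 → not strictly diagonally dominant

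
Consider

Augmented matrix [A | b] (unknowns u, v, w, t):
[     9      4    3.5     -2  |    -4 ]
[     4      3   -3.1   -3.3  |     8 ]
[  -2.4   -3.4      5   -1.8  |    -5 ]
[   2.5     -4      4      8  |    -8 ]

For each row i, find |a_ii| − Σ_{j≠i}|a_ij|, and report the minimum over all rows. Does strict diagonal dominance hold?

-7.4

row 1: |9| − (4+3.5+2) = -0.5
row 2: |3| − (4+3.1+3.3) = -7.4
row 3: |5| − (2.4+3.4+1.8) = -2.6
row 4: |8| − (2.5+4+4) = -2.5
minimum over rows = -7.4 → not strictly diagonally dominant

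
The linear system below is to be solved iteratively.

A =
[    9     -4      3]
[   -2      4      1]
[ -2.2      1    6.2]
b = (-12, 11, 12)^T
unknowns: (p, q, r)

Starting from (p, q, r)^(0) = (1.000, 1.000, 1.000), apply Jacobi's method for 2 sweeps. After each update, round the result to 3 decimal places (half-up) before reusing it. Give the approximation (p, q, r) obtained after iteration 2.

(-0.710, 1.607, 1.018)

Iteration 1:
  p = (-12 - (-4)·1.000 - (3)·1.000) / (9) = -1.222
  q = (11 - (-2)·1.000 - (1)·1.000) / (4) = 3.000
  r = (12 - (-2.2)·1.000 - (1)·1.000) / (6.2) = 2.129
Iteration 2:
  p = (-12 - (-4)·3.000 - (3)·2.129) / (9) = -0.710
  q = (11 - (-2)·-1.222 - (1)·2.129) / (4) = 1.607
  r = (12 - (-2.2)·-1.222 - (1)·3.000) / (6.2) = 1.018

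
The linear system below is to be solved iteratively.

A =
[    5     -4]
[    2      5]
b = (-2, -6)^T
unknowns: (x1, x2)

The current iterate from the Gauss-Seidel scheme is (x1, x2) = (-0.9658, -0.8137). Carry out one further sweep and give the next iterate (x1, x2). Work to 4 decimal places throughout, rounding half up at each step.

One sweep:
  x1 = (-2 - (-4)·-0.8137) / (5) = -1.0510
  x2 = (-6 - (2)·-1.0510) / (5) = -0.7796

(-1.0510, -0.7796)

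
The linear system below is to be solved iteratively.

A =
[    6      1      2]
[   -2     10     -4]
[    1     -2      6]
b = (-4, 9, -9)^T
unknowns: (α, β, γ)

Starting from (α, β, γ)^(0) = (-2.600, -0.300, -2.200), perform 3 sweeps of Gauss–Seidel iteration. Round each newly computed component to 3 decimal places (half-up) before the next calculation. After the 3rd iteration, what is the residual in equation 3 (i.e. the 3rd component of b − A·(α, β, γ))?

-0.002

Iteration 1:
  α = (-4 - (1)·-0.300 - (2)·-2.200) / (6) = 0.117
  β = (9 - (-2)·0.117 - (-4)·-2.200) / (10) = 0.043
  γ = (-9 - (1)·0.117 - (-2)·0.043) / (6) = -1.505
Iteration 2:
  α = (-4 - (1)·0.043 - (2)·-1.505) / (6) = -0.172
  β = (9 - (-2)·-0.172 - (-4)·-1.505) / (10) = 0.264
  γ = (-9 - (1)·-0.172 - (-2)·0.264) / (6) = -1.383
Iteration 3:
  α = (-4 - (1)·0.264 - (2)·-1.383) / (6) = -0.250
  β = (9 - (-2)·-0.250 - (-4)·-1.383) / (10) = 0.297
  γ = (-9 - (1)·-0.250 - (-2)·0.297) / (6) = -1.359
Residual b − A·x = (-0.079, 0.094, -0.002)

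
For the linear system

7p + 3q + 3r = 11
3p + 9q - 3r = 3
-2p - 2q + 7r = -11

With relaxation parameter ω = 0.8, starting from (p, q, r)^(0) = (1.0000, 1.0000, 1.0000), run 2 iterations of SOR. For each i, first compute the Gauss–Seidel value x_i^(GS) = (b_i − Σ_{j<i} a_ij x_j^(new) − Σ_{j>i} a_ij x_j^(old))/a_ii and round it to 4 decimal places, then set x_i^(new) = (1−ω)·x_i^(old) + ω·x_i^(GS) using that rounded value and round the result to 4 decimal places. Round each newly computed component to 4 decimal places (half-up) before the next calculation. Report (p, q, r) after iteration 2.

(1.4912, -0.2282, -1.1205)

Iteration 1:
  p: GS value = (11 - (3)·1.0000 - (3)·1.0000) / (7) = 0.7143;  p ← (1−ω)·1.0000 + ω·0.7143 = 0.7714
  q: GS value = (3 - (3)·0.7714 - (-3)·1.0000) / (9) = 0.4095;  q ← (1−ω)·1.0000 + ω·0.4095 = 0.5276
  r: GS value = (-11 - (-2)·0.7714 - (-2)·0.5276) / (7) = -1.2003;  r ← (1−ω)·1.0000 + ω·-1.2003 = -0.7602
Iteration 2:
  p: GS value = (11 - (3)·0.5276 - (3)·-0.7602) / (7) = 1.6711;  p ← (1−ω)·0.7714 + ω·1.6711 = 1.4912
  q: GS value = (3 - (3)·1.4912 - (-3)·-0.7602) / (9) = -0.4171;  q ← (1−ω)·0.5276 + ω·-0.4171 = -0.2282
  r: GS value = (-11 - (-2)·1.4912 - (-2)·-0.2282) / (7) = -1.2106;  r ← (1−ω)·-0.7602 + ω·-1.2106 = -1.1205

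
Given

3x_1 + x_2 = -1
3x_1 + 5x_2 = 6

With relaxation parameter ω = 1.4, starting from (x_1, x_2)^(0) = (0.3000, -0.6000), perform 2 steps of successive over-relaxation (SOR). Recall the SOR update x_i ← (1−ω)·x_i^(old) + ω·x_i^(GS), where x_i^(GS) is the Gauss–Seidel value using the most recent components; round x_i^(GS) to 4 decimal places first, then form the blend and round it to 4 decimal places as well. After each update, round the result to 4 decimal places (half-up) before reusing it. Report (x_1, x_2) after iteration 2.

Iteration 1:
  x_1: GS value = (-1 - (1)·-0.6000) / (3) = -0.1333;  x_1 ← (1−ω)·0.3000 + ω·-0.1333 = -0.3066
  x_2: GS value = (6 - (3)·-0.3066) / (5) = 1.3840;  x_2 ← (1−ω)·-0.6000 + ω·1.3840 = 2.1776
Iteration 2:
  x_1: GS value = (-1 - (1)·2.1776) / (3) = -1.0592;  x_1 ← (1−ω)·-0.3066 + ω·-1.0592 = -1.3602
  x_2: GS value = (6 - (3)·-1.3602) / (5) = 2.0161;  x_2 ← (1−ω)·2.1776 + ω·2.0161 = 1.9515

(-1.3602, 1.9515)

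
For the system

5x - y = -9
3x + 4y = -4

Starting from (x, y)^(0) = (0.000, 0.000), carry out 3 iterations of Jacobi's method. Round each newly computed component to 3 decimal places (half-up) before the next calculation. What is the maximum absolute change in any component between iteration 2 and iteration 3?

0.270

Iteration 1:
  x = (-9 - (-1)·0.000) / (5) = -1.800
  y = (-4 - (3)·0.000) / (4) = -1.000
Iteration 2:
  x = (-9 - (-1)·-1.000) / (5) = -2.000
  y = (-4 - (3)·-1.800) / (4) = 0.350
Iteration 3:
  x = (-9 - (-1)·0.350) / (5) = -1.730
  y = (-4 - (3)·-2.000) / (4) = 0.500
Change: (0.270, 0.150) → max |·| = 0.270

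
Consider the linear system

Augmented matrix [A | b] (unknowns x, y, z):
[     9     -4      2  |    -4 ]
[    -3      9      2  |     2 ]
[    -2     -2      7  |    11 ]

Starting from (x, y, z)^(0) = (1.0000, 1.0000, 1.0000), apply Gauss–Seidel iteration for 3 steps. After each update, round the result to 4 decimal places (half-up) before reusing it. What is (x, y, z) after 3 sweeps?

Iteration 1:
  x = (-4 - (-4)·1.0000 - (2)·1.0000) / (9) = -0.2222
  y = (2 - (-3)·-0.2222 - (2)·1.0000) / (9) = -0.0741
  z = (11 - (-2)·-0.2222 - (-2)·-0.0741) / (7) = 1.4868
Iteration 2:
  x = (-4 - (-4)·-0.0741 - (2)·1.4868) / (9) = -0.8078
  y = (2 - (-3)·-0.8078 - (2)·1.4868) / (9) = -0.3774
  z = (11 - (-2)·-0.8078 - (-2)·-0.3774) / (7) = 1.2328
Iteration 3:
  x = (-4 - (-4)·-0.3774 - (2)·1.2328) / (9) = -0.8861
  y = (2 - (-3)·-0.8861 - (2)·1.2328) / (9) = -0.3471
  z = (11 - (-2)·-0.8861 - (-2)·-0.3471) / (7) = 1.2191

(-0.8861, -0.3471, 1.2191)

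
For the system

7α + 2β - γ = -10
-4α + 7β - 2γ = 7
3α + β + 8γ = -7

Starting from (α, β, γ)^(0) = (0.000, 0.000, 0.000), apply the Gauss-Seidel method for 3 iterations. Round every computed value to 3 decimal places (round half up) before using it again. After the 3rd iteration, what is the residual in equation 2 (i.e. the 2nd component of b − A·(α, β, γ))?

Iteration 1:
  α = (-10 - (2)·0.000 - (-1)·0.000) / (7) = -1.429
  β = (7 - (-4)·-1.429 - (-2)·0.000) / (7) = 0.183
  γ = (-7 - (3)·-1.429 - (1)·0.183) / (8) = -0.362
Iteration 2:
  α = (-10 - (2)·0.183 - (-1)·-0.362) / (7) = -1.533
  β = (7 - (-4)·-1.533 - (-2)·-0.362) / (7) = 0.021
  γ = (-7 - (3)·-1.533 - (1)·0.021) / (8) = -0.303
Iteration 3:
  α = (-10 - (2)·0.021 - (-1)·-0.303) / (7) = -1.478
  β = (7 - (-4)·-1.478 - (-2)·-0.303) / (7) = 0.069
  γ = (-7 - (3)·-1.478 - (1)·0.069) / (8) = -0.329
Residual b − A·x = (-0.121, -0.053, -0.003)

-0.053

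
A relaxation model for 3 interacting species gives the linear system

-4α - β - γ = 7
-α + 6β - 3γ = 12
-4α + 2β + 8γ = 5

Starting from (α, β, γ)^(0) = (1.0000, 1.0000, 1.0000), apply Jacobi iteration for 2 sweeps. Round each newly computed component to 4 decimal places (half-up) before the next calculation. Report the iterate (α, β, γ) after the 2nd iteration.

Iteration 1:
  α = (7 - (-1)·1.0000 - (-1)·1.0000) / (-4) = -2.2500
  β = (12 - (-1)·1.0000 - (-3)·1.0000) / (6) = 2.6667
  γ = (5 - (-4)·1.0000 - (2)·1.0000) / (8) = 0.8750
Iteration 2:
  α = (7 - (-1)·2.6667 - (-1)·0.8750) / (-4) = -2.6354
  β = (12 - (-1)·-2.2500 - (-3)·0.8750) / (6) = 2.0625
  γ = (5 - (-4)·-2.2500 - (2)·2.6667) / (8) = -1.1667

(-2.6354, 2.0625, -1.1667)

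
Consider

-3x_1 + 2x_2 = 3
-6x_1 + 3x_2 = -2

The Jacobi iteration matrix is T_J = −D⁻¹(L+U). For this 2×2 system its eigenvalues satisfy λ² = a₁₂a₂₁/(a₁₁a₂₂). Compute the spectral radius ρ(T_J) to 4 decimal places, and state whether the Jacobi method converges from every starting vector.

a₁₂a₂₁/(a₁₁a₂₂) = (2)·(-6) / ((-3)·(3)) = 1.333333
ρ = √|1.333333| = √1.333333 = 1.1547
ρ > 1, so Jacobi diverges

1.1547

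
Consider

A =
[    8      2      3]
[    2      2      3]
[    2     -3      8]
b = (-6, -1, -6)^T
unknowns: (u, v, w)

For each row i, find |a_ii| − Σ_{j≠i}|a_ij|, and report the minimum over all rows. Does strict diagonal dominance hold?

row 1: |8| − (2+3) = 3
row 2: |2| − (2+3) = -3
row 3: |8| − (2+3) = 3
minimum over rows = -3 → not strictly diagonally dominant

-3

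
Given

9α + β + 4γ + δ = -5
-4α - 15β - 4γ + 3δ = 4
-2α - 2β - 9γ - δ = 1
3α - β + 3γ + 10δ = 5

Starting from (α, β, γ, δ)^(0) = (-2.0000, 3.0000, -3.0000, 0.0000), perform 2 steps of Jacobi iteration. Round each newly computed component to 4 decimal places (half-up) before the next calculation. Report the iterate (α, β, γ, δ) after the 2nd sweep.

(-0.7815, 0.1637, -0.7025, 0.5733)

Iteration 1:
  α = (-5 - (1)·3.0000 - (4)·-3.0000 - (1)·0.0000) / (9) = 0.4444
  β = (4 - (-4)·-2.0000 - (-4)·-3.0000 - (3)·0.0000) / (-15) = 1.0667
  γ = (1 - (-2)·-2.0000 - (-2)·3.0000 - (-1)·0.0000) / (-9) = -0.3333
  δ = (5 - (3)·-2.0000 - (-1)·3.0000 - (3)·-3.0000) / (10) = 2.3000
Iteration 2:
  α = (-5 - (1)·1.0667 - (4)·-0.3333 - (1)·2.3000) / (9) = -0.7815
  β = (4 - (-4)·0.4444 - (-4)·-0.3333 - (3)·2.3000) / (-15) = 0.1637
  γ = (1 - (-2)·0.4444 - (-2)·1.0667 - (-1)·2.3000) / (-9) = -0.7025
  δ = (5 - (3)·0.4444 - (-1)·1.0667 - (3)·-0.3333) / (10) = 0.5733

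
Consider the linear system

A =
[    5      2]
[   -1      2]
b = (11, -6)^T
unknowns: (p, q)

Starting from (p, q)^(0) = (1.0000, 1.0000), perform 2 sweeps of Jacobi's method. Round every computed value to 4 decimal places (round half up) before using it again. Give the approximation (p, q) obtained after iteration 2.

Iteration 1:
  p = (11 - (2)·1.0000) / (5) = 1.8000
  q = (-6 - (-1)·1.0000) / (2) = -2.5000
Iteration 2:
  p = (11 - (2)·-2.5000) / (5) = 3.2000
  q = (-6 - (-1)·1.8000) / (2) = -2.1000

(3.2000, -2.1000)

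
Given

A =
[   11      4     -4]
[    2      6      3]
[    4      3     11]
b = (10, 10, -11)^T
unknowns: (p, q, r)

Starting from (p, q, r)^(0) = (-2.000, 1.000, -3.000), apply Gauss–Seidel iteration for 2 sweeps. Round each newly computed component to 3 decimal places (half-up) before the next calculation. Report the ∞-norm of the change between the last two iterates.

Iteration 1:
  p = (10 - (4)·1.000 - (-4)·-3.000) / (11) = -0.545
  q = (10 - (2)·-0.545 - (3)·-3.000) / (6) = 3.348
  r = (-11 - (4)·-0.545 - (3)·3.348) / (11) = -1.715
Iteration 2:
  p = (10 - (4)·3.348 - (-4)·-1.715) / (11) = -0.932
  q = (10 - (2)·-0.932 - (3)·-1.715) / (6) = 2.835
  r = (-11 - (4)·-0.932 - (3)·2.835) / (11) = -1.434
Change: (-0.387, -0.513, 0.281) → max |·| = 0.513

0.513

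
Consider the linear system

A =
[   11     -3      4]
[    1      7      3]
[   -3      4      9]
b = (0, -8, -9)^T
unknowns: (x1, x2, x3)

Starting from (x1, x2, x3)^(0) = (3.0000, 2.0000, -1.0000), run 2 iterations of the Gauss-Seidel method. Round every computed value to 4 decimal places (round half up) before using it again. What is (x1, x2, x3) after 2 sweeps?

(-0.1132, -0.9888, -0.5983)

Iteration 1:
  x1 = (0 - (-3)·2.0000 - (4)·-1.0000) / (11) = 0.9091
  x2 = (-8 - (1)·0.9091 - (3)·-1.0000) / (7) = -0.8442
  x3 = (-9 - (-3)·0.9091 - (4)·-0.8442) / (9) = -0.3218
Iteration 2:
  x1 = (0 - (-3)·-0.8442 - (4)·-0.3218) / (11) = -0.1132
  x2 = (-8 - (1)·-0.1132 - (3)·-0.3218) / (7) = -0.9888
  x3 = (-9 - (-3)·-0.1132 - (4)·-0.9888) / (9) = -0.5983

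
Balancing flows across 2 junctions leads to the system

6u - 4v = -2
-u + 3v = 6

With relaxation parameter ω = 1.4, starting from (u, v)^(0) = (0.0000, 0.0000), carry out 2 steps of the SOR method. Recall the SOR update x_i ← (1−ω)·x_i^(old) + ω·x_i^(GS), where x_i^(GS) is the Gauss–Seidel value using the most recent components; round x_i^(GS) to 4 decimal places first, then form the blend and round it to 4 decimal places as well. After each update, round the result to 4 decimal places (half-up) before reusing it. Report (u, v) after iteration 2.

(2.1301, 2.7611)

Iteration 1:
  u: GS value = (-2 - (-4)·0.0000) / (6) = -0.3333;  u ← (1−ω)·0.0000 + ω·-0.3333 = -0.4666
  v: GS value = (6 - (-1)·-0.4666) / (3) = 1.8445;  v ← (1−ω)·0.0000 + ω·1.8445 = 2.5823
Iteration 2:
  u: GS value = (-2 - (-4)·2.5823) / (6) = 1.3882;  u ← (1−ω)·-0.4666 + ω·1.3882 = 2.1301
  v: GS value = (6 - (-1)·2.1301) / (3) = 2.7100;  v ← (1−ω)·2.5823 + ω·2.7100 = 2.7611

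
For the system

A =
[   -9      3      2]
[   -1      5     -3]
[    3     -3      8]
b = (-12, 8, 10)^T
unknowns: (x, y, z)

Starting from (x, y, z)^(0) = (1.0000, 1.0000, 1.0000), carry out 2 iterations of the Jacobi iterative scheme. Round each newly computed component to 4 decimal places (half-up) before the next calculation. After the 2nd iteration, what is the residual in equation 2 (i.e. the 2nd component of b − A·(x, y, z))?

Iteration 1:
  x = (-12 - (3)·1.0000 - (2)·1.0000) / (-9) = 1.8889
  y = (8 - (-1)·1.0000 - (-3)·1.0000) / (5) = 2.4000
  z = (10 - (3)·1.0000 - (-3)·1.0000) / (8) = 1.2500
Iteration 2:
  x = (-12 - (3)·2.4000 - (2)·1.2500) / (-9) = 2.4111
  y = (8 - (-1)·1.8889 - (-3)·1.2500) / (5) = 2.7278
  z = (10 - (3)·1.8889 - (-3)·2.4000) / (8) = 1.4417
Residual b − A·x = (-1.3669, 1.0972, -0.5835)

1.0972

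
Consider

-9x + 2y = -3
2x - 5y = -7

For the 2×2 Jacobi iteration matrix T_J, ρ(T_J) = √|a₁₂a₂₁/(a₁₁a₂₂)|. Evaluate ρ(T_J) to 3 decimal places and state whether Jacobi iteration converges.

a₁₂a₂₁/(a₁₁a₂₂) = (2)·(2) / ((-9)·(-5)) = 0.088889
ρ = √|0.088889| = √0.088889 = 0.298
ρ < 1, so Jacobi converges

0.298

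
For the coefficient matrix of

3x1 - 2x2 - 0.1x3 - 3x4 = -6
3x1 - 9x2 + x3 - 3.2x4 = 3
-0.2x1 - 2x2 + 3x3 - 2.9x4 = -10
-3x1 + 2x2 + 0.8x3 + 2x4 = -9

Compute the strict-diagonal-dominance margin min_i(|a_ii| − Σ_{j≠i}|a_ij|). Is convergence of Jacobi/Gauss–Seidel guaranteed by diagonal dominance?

row 1: |3| − (2+0.1+3) = -2.1
row 2: |-9| − (3+1+3.2) = 1.8
row 3: |3| − (0.2+2+2.9) = -2.1
row 4: |2| − (3+2+0.8) = -3.8
minimum over rows = -3.8 → not strictly diagonally dominant

-3.8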